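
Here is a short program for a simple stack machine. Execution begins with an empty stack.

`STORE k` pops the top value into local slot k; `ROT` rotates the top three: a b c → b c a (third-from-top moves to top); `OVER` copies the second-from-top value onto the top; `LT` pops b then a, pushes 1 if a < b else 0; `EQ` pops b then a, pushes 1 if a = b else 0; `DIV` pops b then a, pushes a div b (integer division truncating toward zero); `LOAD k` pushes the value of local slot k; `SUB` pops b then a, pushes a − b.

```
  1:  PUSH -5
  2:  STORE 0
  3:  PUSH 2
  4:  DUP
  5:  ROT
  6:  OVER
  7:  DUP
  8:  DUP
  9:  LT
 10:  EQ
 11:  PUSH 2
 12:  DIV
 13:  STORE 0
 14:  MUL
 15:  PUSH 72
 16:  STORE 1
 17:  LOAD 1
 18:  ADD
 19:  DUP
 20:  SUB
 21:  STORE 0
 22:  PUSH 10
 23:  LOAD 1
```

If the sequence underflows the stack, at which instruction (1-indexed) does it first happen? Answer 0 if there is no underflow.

5

PUSH -5 -> -5
STORE 0 -> (empty)
PUSH 2  -> 2
DUP     -> 2 2
ROT  — needs 3 operands, stack has 2 → underflow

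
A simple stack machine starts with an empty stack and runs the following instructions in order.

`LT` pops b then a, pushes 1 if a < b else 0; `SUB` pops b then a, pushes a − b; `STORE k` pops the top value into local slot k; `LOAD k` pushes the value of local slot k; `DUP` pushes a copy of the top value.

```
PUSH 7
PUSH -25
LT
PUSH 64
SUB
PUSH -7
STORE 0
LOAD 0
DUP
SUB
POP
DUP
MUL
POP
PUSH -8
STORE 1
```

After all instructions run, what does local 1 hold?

-8

PUSH 7   → 7
PUSH -25 → 7 -25
LT       → 0
PUSH 64  → 0 64
SUB      → -64
PUSH -7  → -64 -7
STORE 0  → -64
LOAD 0   → -64 -7
DUP      → -64 -7 -7
SUB      → -64 0
POP      → -64
DUP      → -64 -64
MUL      → 4096
POP      → (empty)
PUSH -8  → -8
STORE 1  → (empty)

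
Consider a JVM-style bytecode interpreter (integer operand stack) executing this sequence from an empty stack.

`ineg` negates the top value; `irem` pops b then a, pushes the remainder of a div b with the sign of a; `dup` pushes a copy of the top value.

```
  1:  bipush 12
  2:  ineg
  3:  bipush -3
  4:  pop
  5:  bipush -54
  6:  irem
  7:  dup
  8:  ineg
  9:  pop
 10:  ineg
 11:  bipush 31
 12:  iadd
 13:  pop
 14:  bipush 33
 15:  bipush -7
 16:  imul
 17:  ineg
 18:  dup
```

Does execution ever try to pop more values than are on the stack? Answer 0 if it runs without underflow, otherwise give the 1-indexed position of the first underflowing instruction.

0

bipush 12   [12]
ineg        [-12]
bipush -3   [-12, -3]
pop         [-12]
bipush -54  [-12, -54]
irem        [-12]
dup         [-12, -12]
ineg        [-12, 12]
pop         [-12]
ineg        [12]
bipush 31   [12, 31]
iadd        [43]
pop         []
bipush 33   [33]
bipush -7   [33, -7]
imul        [-231]
ineg        [231]
dup         [231, 231]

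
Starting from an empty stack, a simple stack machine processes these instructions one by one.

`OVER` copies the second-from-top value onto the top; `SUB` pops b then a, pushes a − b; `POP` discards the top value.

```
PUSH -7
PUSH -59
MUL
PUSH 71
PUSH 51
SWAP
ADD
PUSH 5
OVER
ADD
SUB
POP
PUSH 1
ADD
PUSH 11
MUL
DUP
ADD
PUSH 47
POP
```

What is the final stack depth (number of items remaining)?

PUSH -7  → [-7]
PUSH -59 → [-7, -59]
MUL      → [413]
PUSH 71  → [413, 71]
PUSH 51  → [413, 71, 51]
SWAP     → [413, 51, 71]
ADD      → [413, 122]
PUSH 5   → [413, 122, 5]
OVER     → [413, 122, 5, 122]
ADD      → [413, 122, 127]
SUB      → [413, -5]
POP      → [413]
PUSH 1   → [413, 1]
ADD      → [414]
PUSH 11  → [414, 11]
MUL      → [4554]
DUP      → [4554, 4554]
ADD      → [9108]
PUSH 47  → [9108, 47]
POP      → [9108]

1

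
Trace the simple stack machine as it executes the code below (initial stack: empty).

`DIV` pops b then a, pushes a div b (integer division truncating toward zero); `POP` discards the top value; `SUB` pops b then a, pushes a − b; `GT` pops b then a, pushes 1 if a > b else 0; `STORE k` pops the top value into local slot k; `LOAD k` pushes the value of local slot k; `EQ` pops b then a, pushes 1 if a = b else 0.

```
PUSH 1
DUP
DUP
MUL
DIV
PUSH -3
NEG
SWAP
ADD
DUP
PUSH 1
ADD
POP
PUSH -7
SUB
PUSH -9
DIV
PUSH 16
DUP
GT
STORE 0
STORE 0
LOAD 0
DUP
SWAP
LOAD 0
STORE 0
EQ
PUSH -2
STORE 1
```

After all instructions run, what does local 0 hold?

-1

PUSH 1  : [1]
DUP     : [1, 1]
DUP     : [1, 1, 1]
MUL     : [1, 1]
DIV     : [1]
PUSH -3 : [1, -3]
NEG     : [1, 3]
SWAP    : [3, 1]
ADD     : [4]
DUP     : [4, 4]
PUSH 1  : [4, 4, 1]
ADD     : [4, 5]
POP     : [4]
PUSH -7 : [4, -7]
SUB     : [11]
PUSH -9 : [11, -9]
DIV     : [-1]
PUSH 16 : [-1, 16]
DUP     : [-1, 16, 16]
GT      : [-1, 0]
STORE 0 : [-1]
STORE 0 : []
LOAD 0  : [-1]
DUP     : [-1, -1]
SWAP    : [-1, -1]
LOAD 0  : [-1, -1, -1]
STORE 0 : [-1, -1]
EQ      : [1]
PUSH -2 : [1, -2]
STORE 1 : [1]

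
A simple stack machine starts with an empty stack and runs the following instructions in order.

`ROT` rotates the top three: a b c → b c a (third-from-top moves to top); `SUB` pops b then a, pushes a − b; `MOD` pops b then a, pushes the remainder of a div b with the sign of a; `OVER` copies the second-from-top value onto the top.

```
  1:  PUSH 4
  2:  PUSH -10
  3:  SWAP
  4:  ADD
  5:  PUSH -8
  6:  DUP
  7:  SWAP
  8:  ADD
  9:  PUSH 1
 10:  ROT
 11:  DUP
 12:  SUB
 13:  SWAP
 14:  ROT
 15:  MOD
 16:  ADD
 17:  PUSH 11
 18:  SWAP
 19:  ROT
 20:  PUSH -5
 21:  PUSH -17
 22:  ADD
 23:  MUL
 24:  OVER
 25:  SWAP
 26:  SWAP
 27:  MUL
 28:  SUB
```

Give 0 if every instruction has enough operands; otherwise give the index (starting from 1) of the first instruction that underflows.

PUSH 4   : 4
PUSH -10 : 4 -10
SWAP     : -10 4
ADD      : -6
PUSH -8  : -6 -8
DUP      : -6 -8 -8
SWAP     : -6 -8 -8
ADD      : -6 -16
PUSH 1   : -6 -16 1
ROT      : -16 1 -6
DUP      : -16 1 -6 -6
SUB      : -16 1 0
SWAP     : -16 0 1
ROT      : 0 1 -16
MOD      : 0 1
ADD      : 1
PUSH 11  : 1 11
SWAP     : 11 1
ROT  — needs 3 operands, stack has 2 → underflow

19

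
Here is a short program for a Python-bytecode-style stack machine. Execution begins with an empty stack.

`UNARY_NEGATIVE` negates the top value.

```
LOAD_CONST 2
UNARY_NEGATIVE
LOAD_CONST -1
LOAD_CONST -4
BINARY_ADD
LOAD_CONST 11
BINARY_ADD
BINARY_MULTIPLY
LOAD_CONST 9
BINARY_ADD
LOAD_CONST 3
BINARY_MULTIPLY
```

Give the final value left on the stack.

LOAD_CONST 2     2
UNARY_NEGATIVE   -2
LOAD_CONST -1    -2 -1
LOAD_CONST -4    -2 -1 -4
BINARY_ADD       -2 -5
LOAD_CONST 11    -2 -5 11
BINARY_ADD       -2 6
BINARY_MULTIPLY  -12
LOAD_CONST 9     -12 9
BINARY_ADD       -3
LOAD_CONST 3     -3 3
BINARY_MULTIPLY  -9

-9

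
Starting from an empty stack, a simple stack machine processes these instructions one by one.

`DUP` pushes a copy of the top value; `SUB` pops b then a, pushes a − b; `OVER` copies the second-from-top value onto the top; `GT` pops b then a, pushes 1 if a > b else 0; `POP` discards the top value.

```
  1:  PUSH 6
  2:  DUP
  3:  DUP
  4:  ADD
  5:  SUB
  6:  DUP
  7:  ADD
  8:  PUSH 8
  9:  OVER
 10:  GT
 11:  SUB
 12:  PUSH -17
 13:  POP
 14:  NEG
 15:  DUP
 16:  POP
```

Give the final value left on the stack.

PUSH 6   -> [6]
DUP      -> [6, 6]
DUP      -> [6, 6, 6]
ADD      -> [6, 12]
SUB      -> [-6]
DUP      -> [-6, -6]
ADD      -> [-12]
PUSH 8   -> [-12, 8]
OVER     -> [-12, 8, -12]
GT       -> [-12, 1]
SUB      -> [-13]
PUSH -17 -> [-13, -17]
POP      -> [-13]
NEG      -> [13]
DUP      -> [13, 13]
POP      -> [13]

13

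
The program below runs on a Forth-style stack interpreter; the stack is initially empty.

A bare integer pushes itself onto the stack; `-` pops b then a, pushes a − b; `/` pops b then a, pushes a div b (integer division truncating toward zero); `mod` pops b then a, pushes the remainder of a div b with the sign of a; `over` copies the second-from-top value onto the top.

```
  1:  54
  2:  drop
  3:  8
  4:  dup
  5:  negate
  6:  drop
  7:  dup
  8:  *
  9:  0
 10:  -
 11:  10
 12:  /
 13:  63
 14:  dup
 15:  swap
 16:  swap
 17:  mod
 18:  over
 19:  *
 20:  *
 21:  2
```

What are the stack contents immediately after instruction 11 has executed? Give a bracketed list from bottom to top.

54     -> 54
drop   -> (empty)
8      -> 8
dup    -> 8 8
negate -> 8 -8
drop   -> 8
dup    -> 8 8
*      -> 64
0      -> 64 0
-      -> 64
10     -> 64 10

[64, 10]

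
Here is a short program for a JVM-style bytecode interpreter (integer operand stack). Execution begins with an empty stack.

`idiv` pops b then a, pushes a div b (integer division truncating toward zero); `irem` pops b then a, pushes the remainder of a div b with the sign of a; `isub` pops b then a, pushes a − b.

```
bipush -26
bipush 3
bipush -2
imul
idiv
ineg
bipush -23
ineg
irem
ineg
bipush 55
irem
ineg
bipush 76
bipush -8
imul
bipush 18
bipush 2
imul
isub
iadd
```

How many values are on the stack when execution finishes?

1

bipush -26 -> [-26]
bipush 3   -> [-26, 3]
bipush -2  -> [-26, 3, -2]
imul       -> [-26, -6]
idiv       -> [4]
ineg       -> [-4]
bipush -23 -> [-4, -23]
ineg       -> [-4, 23]
irem       -> [-4]
ineg       -> [4]
bipush 55  -> [4, 55]
irem       -> [4]
ineg       -> [-4]
bipush 76  -> [-4, 76]
bipush -8  -> [-4, 76, -8]
imul       -> [-4, -608]
bipush 18  -> [-4, -608, 18]
bipush 2   -> [-4, -608, 18, 2]
imul       -> [-4, -608, 36]
isub       -> [-4, -644]
iadd       -> [-648]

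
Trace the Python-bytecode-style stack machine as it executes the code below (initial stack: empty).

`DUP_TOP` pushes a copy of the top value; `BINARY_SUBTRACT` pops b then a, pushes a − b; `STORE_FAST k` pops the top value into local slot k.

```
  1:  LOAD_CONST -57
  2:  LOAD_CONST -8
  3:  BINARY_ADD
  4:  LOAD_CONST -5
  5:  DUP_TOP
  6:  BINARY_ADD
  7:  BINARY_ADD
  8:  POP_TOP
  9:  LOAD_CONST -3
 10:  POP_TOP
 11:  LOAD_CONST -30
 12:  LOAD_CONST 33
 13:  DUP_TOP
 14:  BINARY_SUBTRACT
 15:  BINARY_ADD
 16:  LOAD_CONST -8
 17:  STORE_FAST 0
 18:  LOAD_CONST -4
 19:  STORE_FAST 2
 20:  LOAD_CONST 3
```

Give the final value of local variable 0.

LOAD_CONST -57   -57
LOAD_CONST -8    -57 -8
BINARY_ADD       -65
LOAD_CONST -5    -65 -5
DUP_TOP          -65 -5 -5
BINARY_ADD       -65 -10
BINARY_ADD       -75
POP_TOP          (empty)
LOAD_CONST -3    -3
POP_TOP          (empty)
LOAD_CONST -30   -30
LOAD_CONST 33    -30 33
DUP_TOP          -30 33 33
BINARY_SUBTRACT  -30 0
BINARY_ADD       -30
LOAD_CONST -8    -30 -8
STORE_FAST 0     -30
LOAD_CONST -4    -30 -4
STORE_FAST 2     -30
LOAD_CONST 3     -30 3

-8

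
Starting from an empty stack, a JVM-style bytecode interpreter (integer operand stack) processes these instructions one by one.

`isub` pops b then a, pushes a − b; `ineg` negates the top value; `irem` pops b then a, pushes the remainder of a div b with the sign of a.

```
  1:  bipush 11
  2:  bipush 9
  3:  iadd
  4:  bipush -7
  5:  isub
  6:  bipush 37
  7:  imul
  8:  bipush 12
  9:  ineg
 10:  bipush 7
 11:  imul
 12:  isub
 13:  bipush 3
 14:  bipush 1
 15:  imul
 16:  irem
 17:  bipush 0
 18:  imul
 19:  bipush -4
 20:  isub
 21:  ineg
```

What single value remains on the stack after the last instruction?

bipush 11 → 11
bipush 9  → 11 9
iadd      → 20
bipush -7 → 20 -7
isub      → 27
bipush 37 → 27 37
imul      → 999
bipush 12 → 999 12
ineg      → 999 -12
bipush 7  → 999 -12 7
imul      → 999 -84
isub      → 1083
bipush 3  → 1083 3
bipush 1  → 1083 3 1
imul      → 1083 3
irem      → 0
bipush 0  → 0 0
imul      → 0
bipush -4 → 0 -4
isub      → 4
ineg      → -4

-4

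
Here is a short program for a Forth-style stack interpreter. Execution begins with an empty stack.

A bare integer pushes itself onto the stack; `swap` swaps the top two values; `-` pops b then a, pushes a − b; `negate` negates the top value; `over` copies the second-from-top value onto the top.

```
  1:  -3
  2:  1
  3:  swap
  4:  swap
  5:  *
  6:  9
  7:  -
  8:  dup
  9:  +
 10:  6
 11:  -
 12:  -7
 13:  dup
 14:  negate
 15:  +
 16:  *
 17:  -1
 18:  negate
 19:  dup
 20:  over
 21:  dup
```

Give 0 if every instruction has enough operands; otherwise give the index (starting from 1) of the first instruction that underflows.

-3     -> [-3]
1      -> [-3, 1]
swap   -> [1, -3]
swap   -> [-3, 1]
*      -> [-3]
9      -> [-3, 9]
-      -> [-12]
dup    -> [-12, -12]
+      -> [-24]
6      -> [-24, 6]
-      -> [-30]
-7     -> [-30, -7]
dup    -> [-30, -7, -7]
negate -> [-30, -7, 7]
+      -> [-30, 0]
*      -> [0]
-1     -> [0, -1]
negate -> [0, 1]
dup    -> [0, 1, 1]
over   -> [0, 1, 1, 1]
dup    -> [0, 1, 1, 1, 1]

0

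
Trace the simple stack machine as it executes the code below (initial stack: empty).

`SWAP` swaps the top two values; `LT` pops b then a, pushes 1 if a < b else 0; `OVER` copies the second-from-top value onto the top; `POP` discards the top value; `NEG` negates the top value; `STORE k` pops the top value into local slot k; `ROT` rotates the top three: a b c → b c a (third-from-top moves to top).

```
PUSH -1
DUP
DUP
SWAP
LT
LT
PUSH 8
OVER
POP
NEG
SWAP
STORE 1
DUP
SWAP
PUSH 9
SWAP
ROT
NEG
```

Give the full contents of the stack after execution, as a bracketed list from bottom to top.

PUSH -1 → [-1]
DUP     → [-1, -1]
DUP     → [-1, -1, -1]
SWAP    → [-1, -1, -1]
LT      → [-1, 0]
LT      → [1]
PUSH 8  → [1, 8]
OVER    → [1, 8, 1]
POP     → [1, 8]
NEG     → [1, -8]
SWAP    → [-8, 1]
STORE 1 → [-8]
DUP     → [-8, -8]
SWAP    → [-8, -8]
PUSH 9  → [-8, -8, 9]
SWAP    → [-8, 9, -8]
ROT     → [9, -8, -8]
NEG     → [9, -8, 8]

[9, -8, 8]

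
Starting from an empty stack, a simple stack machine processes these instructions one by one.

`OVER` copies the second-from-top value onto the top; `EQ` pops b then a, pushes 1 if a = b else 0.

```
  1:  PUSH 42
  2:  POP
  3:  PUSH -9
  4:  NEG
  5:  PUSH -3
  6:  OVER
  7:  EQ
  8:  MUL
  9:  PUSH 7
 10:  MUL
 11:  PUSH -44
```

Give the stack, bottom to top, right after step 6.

PUSH 42  [42]
POP      []
PUSH -9  [-9]
NEG      [9]
PUSH -3  [9, -3]
OVER     [9, -3, 9]

[9, -3, 9]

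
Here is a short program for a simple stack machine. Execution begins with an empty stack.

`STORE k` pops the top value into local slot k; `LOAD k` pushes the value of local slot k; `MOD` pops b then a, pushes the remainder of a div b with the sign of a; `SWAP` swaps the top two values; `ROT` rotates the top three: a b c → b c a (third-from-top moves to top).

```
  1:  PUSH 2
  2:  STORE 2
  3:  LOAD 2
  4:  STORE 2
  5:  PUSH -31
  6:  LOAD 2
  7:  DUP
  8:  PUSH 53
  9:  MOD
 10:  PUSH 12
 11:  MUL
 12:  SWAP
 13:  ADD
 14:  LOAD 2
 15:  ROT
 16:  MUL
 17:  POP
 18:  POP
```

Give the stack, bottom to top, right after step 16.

PUSH 2   → [2]
STORE 2  → []
LOAD 2   → [2]
STORE 2  → []
PUSH -31 → [-31]
LOAD 2   → [-31, 2]
DUP      → [-31, 2, 2]
PUSH 53  → [-31, 2, 2, 53]
MOD      → [-31, 2, 2]
PUSH 12  → [-31, 2, 2, 12]
MUL      → [-31, 2, 24]
SWAP     → [-31, 24, 2]
ADD      → [-31, 26]
LOAD 2   → [-31, 26, 2]
ROT      → [26, 2, -31]
MUL      → [26, -62]

[26, -62]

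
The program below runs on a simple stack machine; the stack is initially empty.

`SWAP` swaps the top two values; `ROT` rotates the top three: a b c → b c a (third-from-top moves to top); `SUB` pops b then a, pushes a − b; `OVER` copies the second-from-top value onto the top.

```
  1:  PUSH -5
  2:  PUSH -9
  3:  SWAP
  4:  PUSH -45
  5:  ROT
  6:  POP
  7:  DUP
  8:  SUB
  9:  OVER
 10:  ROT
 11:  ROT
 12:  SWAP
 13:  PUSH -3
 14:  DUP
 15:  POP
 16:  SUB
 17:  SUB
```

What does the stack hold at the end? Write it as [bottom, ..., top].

[-5, 2]

PUSH -5  -> [-5]
PUSH -9  -> [-5, -9]
SWAP     -> [-9, -5]
PUSH -45 -> [-9, -5, -45]
ROT      -> [-5, -45, -9]
POP      -> [-5, -45]
DUP      -> [-5, -45, -45]
SUB      -> [-5, 0]
OVER     -> [-5, 0, -5]
ROT      -> [0, -5, -5]
ROT      -> [-5, -5, 0]
SWAP     -> [-5, 0, -5]
PUSH -3  -> [-5, 0, -5, -3]
DUP      -> [-5, 0, -5, -3, -3]
POP      -> [-5, 0, -5, -3]
SUB      -> [-5, 0, -2]
SUB      -> [-5, 2]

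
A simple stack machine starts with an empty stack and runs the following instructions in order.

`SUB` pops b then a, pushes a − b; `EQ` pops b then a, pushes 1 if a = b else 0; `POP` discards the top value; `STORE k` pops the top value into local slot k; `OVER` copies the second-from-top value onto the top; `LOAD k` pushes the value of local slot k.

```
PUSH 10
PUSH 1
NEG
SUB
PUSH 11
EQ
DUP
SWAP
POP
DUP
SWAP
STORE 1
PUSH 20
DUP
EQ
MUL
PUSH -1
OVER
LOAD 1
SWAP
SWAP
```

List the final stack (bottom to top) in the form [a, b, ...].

PUSH 10 → [10]
PUSH 1  → [10, 1]
NEG     → [10, -1]
SUB     → [11]
PUSH 11 → [11, 11]
EQ      → [1]
DUP     → [1, 1]
SWAP    → [1, 1]
POP     → [1]
DUP     → [1, 1]
SWAP    → [1, 1]
STORE 1 → [1]
PUSH 20 → [1, 20]
DUP     → [1, 20, 20]
EQ      → [1, 1]
MUL     → [1]
PUSH -1 → [1, -1]
OVER    → [1, -1, 1]
LOAD 1  → [1, -1, 1, 1]
SWAP    → [1, -1, 1, 1]
SWAP    → [1, -1, 1, 1]

[1, -1, 1, 1]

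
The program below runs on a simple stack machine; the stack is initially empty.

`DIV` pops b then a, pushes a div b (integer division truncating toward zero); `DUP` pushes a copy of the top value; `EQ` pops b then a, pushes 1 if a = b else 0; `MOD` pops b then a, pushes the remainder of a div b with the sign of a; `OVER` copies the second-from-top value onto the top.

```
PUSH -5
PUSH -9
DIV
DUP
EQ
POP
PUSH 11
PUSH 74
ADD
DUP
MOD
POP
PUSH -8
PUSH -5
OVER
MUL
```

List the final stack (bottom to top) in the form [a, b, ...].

[-8, 40]

PUSH -5 → -5
PUSH -9 → -5 -9
DIV     → 0
DUP     → 0 0
EQ      → 1
POP     → (empty)
PUSH 11 → 11
PUSH 74 → 11 74
ADD     → 85
DUP     → 85 85
MOD     → 0
POP     → (empty)
PUSH -8 → -8
PUSH -5 → -8 -5
OVER    → -8 -5 -8
MUL     → -8 40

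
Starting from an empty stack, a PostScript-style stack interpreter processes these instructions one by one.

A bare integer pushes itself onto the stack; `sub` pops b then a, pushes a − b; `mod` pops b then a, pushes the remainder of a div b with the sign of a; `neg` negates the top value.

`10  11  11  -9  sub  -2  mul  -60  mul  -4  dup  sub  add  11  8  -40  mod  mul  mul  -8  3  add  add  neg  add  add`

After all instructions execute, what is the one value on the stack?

-211174

10  → 10
11  → 10 11
11  → 10 11 11
-9  → 10 11 11 -9
sub → 10 11 20
-2  → 10 11 20 -2
mul → 10 11 -40
-60 → 10 11 -40 -60
mul → 10 11 2400
-4  → 10 11 2400 -4
dup → 10 11 2400 -4 -4
sub → 10 11 2400 0
add → 10 11 2400
11  → 10 11 2400 11
8   → 10 11 2400 11 8
-40 → 10 11 2400 11 8 -40
mod → 10 11 2400 11 8
mul → 10 11 2400 88
mul → 10 11 211200
-8  → 10 11 211200 -8
3   → 10 11 211200 -8 3
add → 10 11 211200 -5
add → 10 11 211195
neg → 10 11 -211195
add → 10 -211184
add → -211174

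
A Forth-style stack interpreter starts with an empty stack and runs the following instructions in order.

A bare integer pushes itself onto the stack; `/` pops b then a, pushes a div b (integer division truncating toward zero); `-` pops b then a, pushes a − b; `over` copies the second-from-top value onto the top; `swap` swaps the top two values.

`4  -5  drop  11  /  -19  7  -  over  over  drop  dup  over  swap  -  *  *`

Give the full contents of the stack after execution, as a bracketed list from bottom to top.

4    : 4
-5   : 4 -5
drop : 4
11   : 4 11
/    : 0
-19  : 0 -19
7    : 0 -19 7
-    : 0 -26
over : 0 -26 0
over : 0 -26 0 -26
drop : 0 -26 0
dup  : 0 -26 0 0
over : 0 -26 0 0 0
swap : 0 -26 0 0 0
-    : 0 -26 0 0
*    : 0 -26 0
*    : 0 0

[0, 0]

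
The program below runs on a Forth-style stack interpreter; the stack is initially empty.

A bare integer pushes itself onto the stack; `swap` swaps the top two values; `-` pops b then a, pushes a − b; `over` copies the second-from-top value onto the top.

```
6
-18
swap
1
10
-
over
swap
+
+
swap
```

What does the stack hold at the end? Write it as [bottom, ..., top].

[3, -18]

6     6
-18   6 -18
swap  -18 6
1     -18 6 1
10    -18 6 1 10
-     -18 6 -9
over  -18 6 -9 6
swap  -18 6 6 -9
+     -18 6 -3
+     -18 3
swap  3 -18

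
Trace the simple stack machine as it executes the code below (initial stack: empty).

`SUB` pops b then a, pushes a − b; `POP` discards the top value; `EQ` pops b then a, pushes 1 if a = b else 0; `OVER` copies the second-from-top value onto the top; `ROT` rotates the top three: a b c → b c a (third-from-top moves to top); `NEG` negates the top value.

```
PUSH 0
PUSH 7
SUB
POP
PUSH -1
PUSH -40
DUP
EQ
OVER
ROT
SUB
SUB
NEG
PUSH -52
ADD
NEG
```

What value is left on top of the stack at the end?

53

PUSH 0   → [0]
PUSH 7   → [0, 7]
SUB      → [-7]
POP      → []
PUSH -1  → [-1]
PUSH -40 → [-1, -40]
DUP      → [-1, -40, -40]
EQ       → [-1, 1]
OVER     → [-1, 1, -1]
ROT      → [1, -1, -1]
SUB      → [1, 0]
SUB      → [1]
NEG      → [-1]
PUSH -52 → [-1, -52]
ADD      → [-53]
NEG      → [53]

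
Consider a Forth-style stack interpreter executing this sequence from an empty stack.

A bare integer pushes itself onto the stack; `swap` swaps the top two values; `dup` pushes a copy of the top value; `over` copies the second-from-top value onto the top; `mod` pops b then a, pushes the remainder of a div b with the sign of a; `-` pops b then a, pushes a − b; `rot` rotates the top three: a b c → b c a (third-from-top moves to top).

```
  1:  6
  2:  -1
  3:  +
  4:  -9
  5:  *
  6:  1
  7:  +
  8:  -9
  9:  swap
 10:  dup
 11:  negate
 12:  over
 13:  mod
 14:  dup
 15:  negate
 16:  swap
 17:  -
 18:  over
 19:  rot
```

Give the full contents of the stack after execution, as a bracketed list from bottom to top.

6      : 6
-1     : 6 -1
+      : 5
-9     : 5 -9
*      : -45
1      : -45 1
+      : -44
-9     : -44 -9
swap   : -9 -44
dup    : -9 -44 -44
negate : -9 -44 44
over   : -9 -44 44 -44
mod    : -9 -44 0
dup    : -9 -44 0 0
negate : -9 -44 0 0
swap   : -9 -44 0 0
-      : -9 -44 0
over   : -9 -44 0 -44
rot    : -9 0 -44 -44

[-9, 0, -44, -44]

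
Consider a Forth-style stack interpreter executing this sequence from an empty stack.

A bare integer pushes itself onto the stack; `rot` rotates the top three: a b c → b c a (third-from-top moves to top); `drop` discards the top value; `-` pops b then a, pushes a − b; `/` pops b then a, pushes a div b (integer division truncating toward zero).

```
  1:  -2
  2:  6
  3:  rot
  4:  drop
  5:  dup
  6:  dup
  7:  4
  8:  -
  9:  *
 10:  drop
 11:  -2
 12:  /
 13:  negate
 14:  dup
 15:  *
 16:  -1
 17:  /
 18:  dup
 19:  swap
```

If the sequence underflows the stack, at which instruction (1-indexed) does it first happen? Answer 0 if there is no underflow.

3

-2  -2
6   -2 6
rot  — needs 3 operands, stack has 2 → underflow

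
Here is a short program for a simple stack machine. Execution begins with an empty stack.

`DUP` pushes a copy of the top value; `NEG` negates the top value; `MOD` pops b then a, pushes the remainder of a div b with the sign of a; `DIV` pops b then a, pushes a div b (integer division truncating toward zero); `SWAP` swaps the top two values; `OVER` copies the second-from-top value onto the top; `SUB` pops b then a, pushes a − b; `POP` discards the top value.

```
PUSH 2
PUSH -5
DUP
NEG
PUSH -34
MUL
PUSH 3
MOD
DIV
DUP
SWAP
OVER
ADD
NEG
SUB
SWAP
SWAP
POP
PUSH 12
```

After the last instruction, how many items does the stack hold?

2

PUSH 2   : 2
PUSH -5  : 2 -5
DUP      : 2 -5 -5
NEG      : 2 -5 5
PUSH -34 : 2 -5 5 -34
MUL      : 2 -5 -170
PUSH 3   : 2 -5 -170 3
MOD      : 2 -5 -2
DIV      : 2 2
DUP      : 2 2 2
SWAP     : 2 2 2
OVER     : 2 2 2 2
ADD      : 2 2 4
NEG      : 2 2 -4
SUB      : 2 6
SWAP     : 6 2
SWAP     : 2 6
POP      : 2
PUSH 12  : 2 12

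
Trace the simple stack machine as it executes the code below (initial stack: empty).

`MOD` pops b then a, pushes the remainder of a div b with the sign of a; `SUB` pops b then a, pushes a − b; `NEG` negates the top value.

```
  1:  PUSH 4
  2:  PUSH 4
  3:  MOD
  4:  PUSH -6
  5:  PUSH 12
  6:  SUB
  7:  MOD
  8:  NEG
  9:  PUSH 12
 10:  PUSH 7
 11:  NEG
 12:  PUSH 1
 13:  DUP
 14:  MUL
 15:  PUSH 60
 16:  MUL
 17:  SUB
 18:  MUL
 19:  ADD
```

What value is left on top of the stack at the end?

-804

PUSH 4  : [4]
PUSH 4  : [4, 4]
MOD     : [0]
PUSH -6 : [0, -6]
PUSH 12 : [0, -6, 12]
SUB     : [0, -18]
MOD     : [0]
NEG     : [0]
PUSH 12 : [0, 12]
PUSH 7  : [0, 12, 7]
NEG     : [0, 12, -7]
PUSH 1  : [0, 12, -7, 1]
DUP     : [0, 12, -7, 1, 1]
MUL     : [0, 12, -7, 1]
PUSH 60 : [0, 12, -7, 1, 60]
MUL     : [0, 12, -7, 60]
SUB     : [0, 12, -67]
MUL     : [0, -804]
ADD     : [-804]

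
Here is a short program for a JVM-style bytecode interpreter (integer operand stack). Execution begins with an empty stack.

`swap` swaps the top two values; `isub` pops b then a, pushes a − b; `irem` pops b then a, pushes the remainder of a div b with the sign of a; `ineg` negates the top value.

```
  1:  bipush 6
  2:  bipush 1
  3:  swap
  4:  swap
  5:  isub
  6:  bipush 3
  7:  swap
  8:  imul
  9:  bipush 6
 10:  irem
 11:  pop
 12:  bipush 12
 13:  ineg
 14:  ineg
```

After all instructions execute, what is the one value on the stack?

bipush 6  → [6]
bipush 1  → [6, 1]
swap      → [1, 6]
swap      → [6, 1]
isub      → [5]
bipush 3  → [5, 3]
swap      → [3, 5]
imul      → [15]
bipush 6  → [15, 6]
irem      → [3]
pop       → []
bipush 12 → [12]
ineg      → [-12]
ineg      → [12]

12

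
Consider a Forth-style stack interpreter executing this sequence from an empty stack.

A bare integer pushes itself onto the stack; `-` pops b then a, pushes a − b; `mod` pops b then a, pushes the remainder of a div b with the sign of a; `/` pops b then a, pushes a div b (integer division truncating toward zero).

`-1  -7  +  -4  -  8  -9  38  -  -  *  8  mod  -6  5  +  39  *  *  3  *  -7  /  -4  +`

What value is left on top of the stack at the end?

-1  -> -1
-7  -> -1 -7
+   -> -8
-4  -> -8 -4
-   -> -4
8   -> -4 8
-9  -> -4 8 -9
38  -> -4 8 -9 38
-   -> -4 8 -47
-   -> -4 55
*   -> -220
8   -> -220 8
mod -> -4
-6  -> -4 -6
5   -> -4 -6 5
+   -> -4 -1
39  -> -4 -1 39
*   -> -4 -39
*   -> 156
3   -> 156 3
*   -> 468
-7  -> 468 -7
/   -> -66
-4  -> -66 -4
+   -> -70

-70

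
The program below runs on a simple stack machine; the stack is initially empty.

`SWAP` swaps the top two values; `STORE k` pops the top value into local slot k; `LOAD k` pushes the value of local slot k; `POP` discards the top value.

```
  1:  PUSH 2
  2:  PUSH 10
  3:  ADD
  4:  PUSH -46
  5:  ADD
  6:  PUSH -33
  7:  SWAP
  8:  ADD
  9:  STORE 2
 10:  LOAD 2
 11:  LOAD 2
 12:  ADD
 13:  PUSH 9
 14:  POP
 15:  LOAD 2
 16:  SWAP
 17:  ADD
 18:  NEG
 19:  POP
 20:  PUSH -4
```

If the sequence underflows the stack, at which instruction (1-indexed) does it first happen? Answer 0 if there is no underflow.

PUSH 2   -> [2]
PUSH 10  -> [2, 10]
ADD      -> [12]
PUSH -46 -> [12, -46]
ADD      -> [-34]
PUSH -33 -> [-34, -33]
SWAP     -> [-33, -34]
ADD      -> [-67]
STORE 2  -> []
LOAD 2   -> [-67]
LOAD 2   -> [-67, -67]
ADD      -> [-134]
PUSH 9   -> [-134, 9]
POP      -> [-134]
LOAD 2   -> [-134, -67]
SWAP     -> [-67, -134]
ADD      -> [-201]
NEG      -> [201]
POP      -> []
PUSH -4  -> [-4]

0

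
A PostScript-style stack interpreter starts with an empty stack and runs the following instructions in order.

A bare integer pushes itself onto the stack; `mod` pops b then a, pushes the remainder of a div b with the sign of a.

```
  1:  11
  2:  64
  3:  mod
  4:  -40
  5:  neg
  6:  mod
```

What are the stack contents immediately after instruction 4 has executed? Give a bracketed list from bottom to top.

[11, -40]

11   11
64   11 64
mod  11
-40  11 -40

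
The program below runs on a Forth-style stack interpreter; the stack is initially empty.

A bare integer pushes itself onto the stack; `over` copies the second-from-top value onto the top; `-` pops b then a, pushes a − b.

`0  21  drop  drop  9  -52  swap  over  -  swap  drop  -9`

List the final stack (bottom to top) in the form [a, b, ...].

[61, -9]

0     [0]
21    [0, 21]
drop  [0]
drop  []
9     [9]
-52   [9, -52]
swap  [-52, 9]
over  [-52, 9, -52]
-     [-52, 61]
swap  [61, -52]
drop  [61]
-9    [61, -9]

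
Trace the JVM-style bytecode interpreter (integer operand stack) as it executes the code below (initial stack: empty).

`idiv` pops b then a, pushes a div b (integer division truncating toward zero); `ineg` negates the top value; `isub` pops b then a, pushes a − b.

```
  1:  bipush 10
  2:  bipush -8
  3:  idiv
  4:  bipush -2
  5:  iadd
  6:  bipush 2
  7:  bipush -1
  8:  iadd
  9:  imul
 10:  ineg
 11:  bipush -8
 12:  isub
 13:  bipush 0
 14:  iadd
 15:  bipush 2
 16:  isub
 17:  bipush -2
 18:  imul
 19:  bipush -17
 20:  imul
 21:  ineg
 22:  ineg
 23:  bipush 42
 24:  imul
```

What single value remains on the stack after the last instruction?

bipush 10  -> [10]
bipush -8  -> [10, -8]
idiv       -> [-1]
bipush -2  -> [-1, -2]
iadd       -> [-3]
bipush 2   -> [-3, 2]
bipush -1  -> [-3, 2, -1]
iadd       -> [-3, 1]
imul       -> [-3]
ineg       -> [3]
bipush -8  -> [3, -8]
isub       -> [11]
bipush 0   -> [11, 0]
iadd       -> [11]
bipush 2   -> [11, 2]
isub       -> [9]
bipush -2  -> [9, -2]
imul       -> [-18]
bipush -17 -> [-18, -17]
imul       -> [306]
ineg       -> [-306]
ineg       -> [306]
bipush 42  -> [306, 42]
imul       -> [12852]

12852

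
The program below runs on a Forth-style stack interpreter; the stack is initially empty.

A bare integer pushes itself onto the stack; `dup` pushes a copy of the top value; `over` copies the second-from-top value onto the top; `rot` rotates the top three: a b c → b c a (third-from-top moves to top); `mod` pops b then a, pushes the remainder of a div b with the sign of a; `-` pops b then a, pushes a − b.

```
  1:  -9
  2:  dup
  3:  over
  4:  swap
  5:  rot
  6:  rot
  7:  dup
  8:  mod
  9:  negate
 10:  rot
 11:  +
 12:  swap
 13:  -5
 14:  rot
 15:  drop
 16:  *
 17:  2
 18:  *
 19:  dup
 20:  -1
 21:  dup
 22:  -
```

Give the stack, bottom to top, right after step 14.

-9     -> -9
dup    -> -9 -9
over   -> -9 -9 -9
swap   -> -9 -9 -9
rot    -> -9 -9 -9
rot    -> -9 -9 -9
dup    -> -9 -9 -9 -9
mod    -> -9 -9 0
negate -> -9 -9 0
rot    -> -9 0 -9
+      -> -9 -9
swap   -> -9 -9
-5     -> -9 -9 -5
rot    -> -9 -5 -9

[-9, -5, -9]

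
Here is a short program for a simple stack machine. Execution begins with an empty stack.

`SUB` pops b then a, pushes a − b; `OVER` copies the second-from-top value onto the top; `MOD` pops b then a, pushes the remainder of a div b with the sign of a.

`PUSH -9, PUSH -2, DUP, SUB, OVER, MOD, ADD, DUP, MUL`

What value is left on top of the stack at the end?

PUSH -9 -> -9
PUSH -2 -> -9 -2
DUP     -> -9 -2 -2
SUB     -> -9 0
OVER    -> -9 0 -9
MOD     -> -9 0
ADD     -> -9
DUP     -> -9 -9
MUL     -> 81

81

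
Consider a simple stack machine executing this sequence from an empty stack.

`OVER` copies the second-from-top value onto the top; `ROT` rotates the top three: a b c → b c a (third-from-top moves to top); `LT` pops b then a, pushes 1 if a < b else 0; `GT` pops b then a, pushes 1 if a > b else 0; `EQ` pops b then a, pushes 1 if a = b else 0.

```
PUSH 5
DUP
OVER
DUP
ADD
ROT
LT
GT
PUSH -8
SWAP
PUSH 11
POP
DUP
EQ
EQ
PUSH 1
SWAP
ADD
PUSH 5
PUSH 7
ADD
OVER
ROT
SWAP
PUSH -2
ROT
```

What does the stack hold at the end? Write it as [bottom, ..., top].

[12, 1, -2, 1]

PUSH 5  → 5
DUP     → 5 5
OVER    → 5 5 5
DUP     → 5 5 5 5
ADD     → 5 5 10
ROT     → 5 10 5
LT      → 5 0
GT      → 1
PUSH -8 → 1 -8
SWAP    → -8 1
PUSH 11 → -8 1 11
POP     → -8 1
DUP     → -8 1 1
EQ      → -8 1
EQ      → 0
PUSH 1  → 0 1
SWAP    → 1 0
ADD     → 1
PUSH 5  → 1 5
PUSH 7  → 1 5 7
ADD     → 1 12
OVER    → 1 12 1
ROT     → 12 1 1
SWAP    → 12 1 1
PUSH -2 → 12 1 1 -2
ROT     → 12 1 -2 1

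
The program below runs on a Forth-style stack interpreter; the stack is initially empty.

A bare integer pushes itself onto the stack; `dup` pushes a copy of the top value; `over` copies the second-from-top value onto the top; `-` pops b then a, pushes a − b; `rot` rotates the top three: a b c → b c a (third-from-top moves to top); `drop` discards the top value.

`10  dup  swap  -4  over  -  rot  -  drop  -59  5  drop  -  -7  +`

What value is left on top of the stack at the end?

10    10
dup   10 10
swap  10 10
-4    10 10 -4
over  10 10 -4 10
-     10 10 -14
rot   10 -14 10
-     10 -24
drop  10
-59   10 -59
5     10 -59 5
drop  10 -59
-     69
-7    69 -7
+     62

62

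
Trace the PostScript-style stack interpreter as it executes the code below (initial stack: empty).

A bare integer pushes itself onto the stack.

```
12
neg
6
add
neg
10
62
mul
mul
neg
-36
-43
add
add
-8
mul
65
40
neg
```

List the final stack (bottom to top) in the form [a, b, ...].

12   12
neg  -12
6    -12 6
add  -6
neg  6
10   6 10
62   6 10 62
mul  6 620
mul  3720
neg  -3720
-36  -3720 -36
-43  -3720 -36 -43
add  -3720 -79
add  -3799
-8   -3799 -8
mul  30392
65   30392 65
40   30392 65 40
neg  30392 65 -40

[30392, 65, -40]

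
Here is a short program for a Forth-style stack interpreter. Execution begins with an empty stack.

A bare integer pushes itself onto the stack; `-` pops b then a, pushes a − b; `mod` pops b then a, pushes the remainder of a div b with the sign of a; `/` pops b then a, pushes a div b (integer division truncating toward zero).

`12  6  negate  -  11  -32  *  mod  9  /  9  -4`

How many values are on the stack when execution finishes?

3

12      12
6       12 6
negate  12 -6
-       18
11      18 11
-32     18 11 -32
*       18 -352
mod     18
9       18 9
/       2
9       2 9
-4      2 9 -4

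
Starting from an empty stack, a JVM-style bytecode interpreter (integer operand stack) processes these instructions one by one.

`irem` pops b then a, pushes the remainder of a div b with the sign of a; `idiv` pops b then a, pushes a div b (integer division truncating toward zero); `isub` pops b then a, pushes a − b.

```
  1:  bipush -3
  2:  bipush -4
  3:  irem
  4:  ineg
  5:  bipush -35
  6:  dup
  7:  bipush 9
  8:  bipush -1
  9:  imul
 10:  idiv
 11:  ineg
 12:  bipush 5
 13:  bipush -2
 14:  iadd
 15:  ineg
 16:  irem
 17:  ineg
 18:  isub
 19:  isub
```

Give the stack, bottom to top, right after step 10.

[3, -35, 3]

bipush -3  → [-3]
bipush -4  → [-3, -4]
irem       → [-3]
ineg       → [3]
bipush -35 → [3, -35]
dup        → [3, -35, -35]
bipush 9   → [3, -35, -35, 9]
bipush -1  → [3, -35, -35, 9, -1]
imul       → [3, -35, -35, -9]
idiv       → [3, -35, 3]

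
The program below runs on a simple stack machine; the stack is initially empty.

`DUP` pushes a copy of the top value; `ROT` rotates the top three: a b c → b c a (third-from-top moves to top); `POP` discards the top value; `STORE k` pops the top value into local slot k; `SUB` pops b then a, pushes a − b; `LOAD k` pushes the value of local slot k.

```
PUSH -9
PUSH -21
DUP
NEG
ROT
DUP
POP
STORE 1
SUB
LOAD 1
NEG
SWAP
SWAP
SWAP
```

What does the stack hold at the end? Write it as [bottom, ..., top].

[9, -42]

PUSH -9  : [-9]
PUSH -21 : [-9, -21]
DUP      : [-9, -21, -21]
NEG      : [-9, -21, 21]
ROT      : [-21, 21, -9]
DUP      : [-21, 21, -9, -9]
POP      : [-21, 21, -9]
STORE 1  : [-21, 21]
SUB      : [-42]
LOAD 1   : [-42, -9]
NEG      : [-42, 9]
SWAP     : [9, -42]
SWAP     : [-42, 9]
SWAP     : [9, -42]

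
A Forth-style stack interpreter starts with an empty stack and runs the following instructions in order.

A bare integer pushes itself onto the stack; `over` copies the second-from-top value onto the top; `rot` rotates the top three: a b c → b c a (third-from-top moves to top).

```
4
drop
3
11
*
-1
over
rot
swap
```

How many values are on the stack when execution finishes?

3

4     4
drop  (empty)
3     3
11    3 11
*     33
-1    33 -1
over  33 -1 33
rot   -1 33 33
swap  -1 33 33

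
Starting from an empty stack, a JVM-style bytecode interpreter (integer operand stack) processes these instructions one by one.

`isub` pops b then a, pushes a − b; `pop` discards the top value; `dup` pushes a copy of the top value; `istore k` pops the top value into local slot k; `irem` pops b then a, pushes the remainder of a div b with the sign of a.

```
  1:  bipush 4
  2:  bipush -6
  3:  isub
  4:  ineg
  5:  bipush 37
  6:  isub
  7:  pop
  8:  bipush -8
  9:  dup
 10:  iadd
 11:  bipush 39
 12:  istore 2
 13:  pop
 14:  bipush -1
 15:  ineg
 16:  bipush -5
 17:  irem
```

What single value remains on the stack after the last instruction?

bipush 4  -> [4]
bipush -6 -> [4, -6]
isub      -> [10]
ineg      -> [-10]
bipush 37 -> [-10, 37]
isub      -> [-47]
pop       -> []
bipush -8 -> [-8]
dup       -> [-8, -8]
iadd      -> [-16]
bipush 39 -> [-16, 39]
istore 2  -> [-16]
pop       -> []
bipush -1 -> [-1]
ineg      -> [1]
bipush -5 -> [1, -5]
irem      -> [1]

1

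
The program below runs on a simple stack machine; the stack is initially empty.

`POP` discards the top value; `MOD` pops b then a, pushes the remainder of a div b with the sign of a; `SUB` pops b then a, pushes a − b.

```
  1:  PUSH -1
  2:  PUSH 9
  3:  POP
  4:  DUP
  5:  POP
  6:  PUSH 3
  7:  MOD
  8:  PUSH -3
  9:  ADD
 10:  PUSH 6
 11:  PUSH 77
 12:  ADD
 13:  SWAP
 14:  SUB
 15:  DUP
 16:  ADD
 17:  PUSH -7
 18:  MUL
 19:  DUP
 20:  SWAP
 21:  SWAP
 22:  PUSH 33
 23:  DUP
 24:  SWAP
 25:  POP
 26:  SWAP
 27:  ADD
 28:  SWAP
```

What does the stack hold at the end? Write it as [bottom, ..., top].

PUSH -1 : [-1]
PUSH 9  : [-1, 9]
POP     : [-1]
DUP     : [-1, -1]
POP     : [-1]
PUSH 3  : [-1, 3]
MOD     : [-1]
PUSH -3 : [-1, -3]
ADD     : [-4]
PUSH 6  : [-4, 6]
PUSH 77 : [-4, 6, 77]
ADD     : [-4, 83]
SWAP    : [83, -4]
SUB     : [87]
DUP     : [87, 87]
ADD     : [174]
PUSH -7 : [174, -7]
MUL     : [-1218]
DUP     : [-1218, -1218]
SWAP    : [-1218, -1218]
SWAP    : [-1218, -1218]
PUSH 33 : [-1218, -1218, 33]
DUP     : [-1218, -1218, 33, 33]
SWAP    : [-1218, -1218, 33, 33]
POP     : [-1218, -1218, 33]
SWAP    : [-1218, 33, -1218]
ADD     : [-1218, -1185]
SWAP    : [-1185, -1218]

[-1185, -1218]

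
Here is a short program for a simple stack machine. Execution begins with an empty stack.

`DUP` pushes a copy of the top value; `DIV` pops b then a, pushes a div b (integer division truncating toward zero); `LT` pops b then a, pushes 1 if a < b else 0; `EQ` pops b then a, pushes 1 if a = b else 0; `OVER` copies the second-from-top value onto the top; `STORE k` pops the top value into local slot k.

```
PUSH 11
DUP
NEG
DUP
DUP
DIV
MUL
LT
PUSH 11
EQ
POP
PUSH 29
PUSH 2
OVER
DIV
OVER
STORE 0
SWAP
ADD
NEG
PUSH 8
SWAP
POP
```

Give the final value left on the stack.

PUSH 11  11
DUP      11 11
NEG      11 -11
DUP      11 -11 -11
DUP      11 -11 -11 -11
DIV      11 -11 1
MUL      11 -11
LT       0
PUSH 11  0 11
EQ       0
POP      (empty)
PUSH 29  29
PUSH 2   29 2
OVER     29 2 29
DIV      29 0
OVER     29 0 29
STORE 0  29 0
SWAP     0 29
ADD      29
NEG      -29
PUSH 8   -29 8
SWAP     8 -29
POP      8

8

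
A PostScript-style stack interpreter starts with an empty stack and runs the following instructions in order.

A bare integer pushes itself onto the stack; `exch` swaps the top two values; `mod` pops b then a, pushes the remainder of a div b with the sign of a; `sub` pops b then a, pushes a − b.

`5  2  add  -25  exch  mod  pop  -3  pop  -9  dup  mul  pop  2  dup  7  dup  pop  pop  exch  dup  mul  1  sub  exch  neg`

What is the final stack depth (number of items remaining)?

2

5    -> 5
2    -> 5 2
add  -> 7
-25  -> 7 -25
exch -> -25 7
mod  -> -4
pop  -> (empty)
-3   -> -3
pop  -> (empty)
-9   -> -9
dup  -> -9 -9
mul  -> 81
pop  -> (empty)
2    -> 2
dup  -> 2 2
7    -> 2 2 7
dup  -> 2 2 7 7
pop  -> 2 2 7
pop  -> 2 2
exch -> 2 2
dup  -> 2 2 2
mul  -> 2 4
1    -> 2 4 1
sub  -> 2 3
exch -> 3 2
neg  -> 3 -2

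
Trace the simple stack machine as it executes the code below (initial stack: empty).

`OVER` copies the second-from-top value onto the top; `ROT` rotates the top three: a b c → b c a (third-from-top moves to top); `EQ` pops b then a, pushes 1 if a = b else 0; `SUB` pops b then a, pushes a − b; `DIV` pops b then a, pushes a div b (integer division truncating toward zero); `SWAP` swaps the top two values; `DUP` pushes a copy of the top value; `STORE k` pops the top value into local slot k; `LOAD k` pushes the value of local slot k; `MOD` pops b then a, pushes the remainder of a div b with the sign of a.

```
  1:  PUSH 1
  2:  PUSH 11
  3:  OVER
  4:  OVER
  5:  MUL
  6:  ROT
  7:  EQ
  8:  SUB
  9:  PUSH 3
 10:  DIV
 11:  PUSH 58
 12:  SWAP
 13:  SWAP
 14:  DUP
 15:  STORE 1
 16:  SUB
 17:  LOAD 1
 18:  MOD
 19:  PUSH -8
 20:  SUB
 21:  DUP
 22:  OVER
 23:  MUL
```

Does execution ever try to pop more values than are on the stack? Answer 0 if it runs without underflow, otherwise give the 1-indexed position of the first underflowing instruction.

PUSH 1  → [1]
PUSH 11 → [1, 11]
OVER    → [1, 11, 1]
OVER    → [1, 11, 1, 11]
MUL     → [1, 11, 11]
ROT     → [11, 11, 1]
EQ      → [11, 0]
SUB     → [11]
PUSH 3  → [11, 3]
DIV     → [3]
PUSH 58 → [3, 58]
SWAP    → [58, 3]
SWAP    → [3, 58]
DUP     → [3, 58, 58]
STORE 1 → [3, 58]
SUB     → [-55]
LOAD 1  → [-55, 58]
MOD     → [-55]
PUSH -8 → [-55, -8]
SUB     → [-47]
DUP     → [-47, -47]
OVER    → [-47, -47, -47]
MUL     → [-47, 2209]

0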